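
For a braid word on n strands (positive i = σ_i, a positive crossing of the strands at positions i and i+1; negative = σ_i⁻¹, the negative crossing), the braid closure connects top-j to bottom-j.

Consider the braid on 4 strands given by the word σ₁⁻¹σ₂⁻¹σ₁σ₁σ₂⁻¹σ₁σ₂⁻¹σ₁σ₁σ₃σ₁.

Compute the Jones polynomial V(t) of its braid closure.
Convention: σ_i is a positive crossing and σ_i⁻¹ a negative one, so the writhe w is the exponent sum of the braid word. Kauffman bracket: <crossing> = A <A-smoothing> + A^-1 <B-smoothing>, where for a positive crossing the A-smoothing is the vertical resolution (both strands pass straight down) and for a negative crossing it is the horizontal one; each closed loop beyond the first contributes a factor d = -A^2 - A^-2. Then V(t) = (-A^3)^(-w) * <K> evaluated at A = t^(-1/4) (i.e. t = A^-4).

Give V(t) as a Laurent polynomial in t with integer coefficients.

-t^6 + 3*t^5 - 5*t^4 + 6*t^3 - 6*t^2 + 6*t - 4 + 3*t^-1 - t^-2

Derivation:
The presented braid s1^-1 s2^-1 s1 s1 s2^-1 s1 s2^-1 s1 s1 s3 s1 on 4 strands reduces by inverse Markov moves (closure unchanged at each step):
  Deconjugate: the word is γ·β·γ⁻¹ with γ = s1^-1 (prefix) and γ⁻¹ = s1 (suffix); strip both.
  Destabilize: the word has the form β·s3 where s3 occurs only as the final letter (β ∈ B_3); drop it and the last strand → 3 strands.
Reduced to β = s2^-1 s1 s1 s2^-1 s1 s2^-1 s1 s1 on 3 strands, 8 crossings.
Compute on β:
Braid: s2^-1 s1 s1 s2^-1 s1 s2^-1 s1 s1 on 3 strands, 8 crossings.
Writhe w = (#positive) - (#negative) = 5 - 3 = 2.
Enumerate smoothing states for the bracket polynomial. There are 2^8 = 256 states.
Smooth each crossing (0=||, 1=⌣⌢); contribution A^(Σ sign_k(1-2s_k)) * d^(L-1).
Tabulate the states by total A-exponent and number of loops L (A-exp: L × count):
  A^8: L=4 ×1
  A^6: L=3 ×8
  A^4: L=2 ×26, L=4 ×2
  A^2: L=1 ×35, L=3 ×21
  A^0: L=2 ×63, L=4 ×7
  A^-2: L=3 ×55, L=5 ×1
  A^-4: L=4 ×28
  A^-6: L=5 ×8
  A^-8: L=6 ×1
Each group contributes A^e * Σ count * d^(L-1):
Powers of d = -A^2 - A^-2: d^2 = A^4 + 2 + A^-4; d^3 = -A^6 - 3*A^2 - 3*A^-2 - A^-6; d^4 = A^8 + 4*A^4 + 6 + 4*A^-4 + A^-8; d^5 = -A^10 - 5*A^6 - 10*A^2 - 10*A^-2 - 5*A^-6 - A^-10.
  A^8 * (d^3) = -A^14 - 3*A^10 - 3*A^6 - A^2
  A^6 * (8*d^2) = 8*A^10 + 16*A^6 + 8*A^2
  A^4 * (26*d + 2*d^3) = -2*A^10 - 32*A^6 - 32*A^2 - 2*A^-2
  A^2 * (35 + 21*d^2) = 21*A^6 + 77*A^2 + 21*A^-2
  A^0 * (63*d + 7*d^3) = -7*A^6 - 84*A^2 - 84*A^-2 - 7*A^-6
  A^-2 * (55*d^2 + d^4) = A^6 + 59*A^2 + 116*A^-2 + 59*A^-6 + A^-10
  A^-4 * (28*d^3) = -28*A^2 - 84*A^-2 - 84*A^-6 - 28*A^-10
  A^-6 * (8*d^4) = 8*A^2 + 32*A^-2 + 48*A^-6 + 32*A^-10 + 8*A^-14
  A^-8 * (d^5) = -A^2 - 5*A^-2 - 10*A^-6 - 10*A^-10 - 5*A^-14 - A^-18
Summing the groups: <K> = -A^14 + 3*A^10 - 4*A^6 + 6*A^2 - 6*A^-2 + 6*A^-6 - 5*A^-10 + 3*A^-14 - A^-18
Normalise by the writhe: (-A^3)^(-w) = (-A^3)^(-2) = A^-6, so f(A) = A^-6 * <K> = -A^8 + 3*A^4 - 4 + 6*A^-4 - 6*A^-8 + 6*A^-12 - 5*A^-16 + 3*A^-20 - A^-24.
Substitute A = t^(-1/4), i.e. A^e → t^(-e/4): V(t) = -t^6 + 3*t^5 - 5*t^4 + 6*t^3 - 6*t^2 + 6*t - 4 + 3*t^-1 - t^-2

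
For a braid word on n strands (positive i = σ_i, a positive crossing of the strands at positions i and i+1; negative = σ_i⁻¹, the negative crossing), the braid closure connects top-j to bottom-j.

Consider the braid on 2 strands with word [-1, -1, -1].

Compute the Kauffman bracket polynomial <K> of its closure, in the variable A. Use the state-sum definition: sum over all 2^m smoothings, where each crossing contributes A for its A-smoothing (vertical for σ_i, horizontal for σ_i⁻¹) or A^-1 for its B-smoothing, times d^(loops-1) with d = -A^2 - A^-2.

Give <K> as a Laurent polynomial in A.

Braid: s1^-1 s1^-1 s1^-1 on 2 strands, 3 crossings.
Writhe w = (#positive) - (#negative) = 0 - 3 = -3.
Enumerate smoothing states for the bracket polynomial. There are 2^3 = 8 states.
For each crossing: s=0 is the vertical smoothing, s=1 horizontal. Crossing k contributes A^(sign_k * (1 - 2*s_k)); loop factor d = -A^2 - A^-2.
  state 000: A-exp=-3, loops=2, term = A^-3 * d^1
  state 001: A-exp=-1, loops=1, term = A^-1 * d^0
  state 010: A-exp=-1, loops=1, term = A^-1 * d^0
  state 011: A-exp=+1, loops=2, term = A^1 * d^1
  state 100: A-exp=-1, loops=1, term = A^-1 * d^0
  state 101: A-exp=+1, loops=2, term = A^1 * d^1
  state 110: A-exp=+1, loops=2, term = A^1 * d^1
  state 111: A-exp=+3, loops=3, term = A^3 * d^2
Collect the terms by A-exponent (count of states per loop number):
Powers of d = -A^2 - A^-2: d^2 = A^4 + 2 + A^-4.
  A^3 * (d^2) = A^7 + 2*A^3 + A^-1
  A^1 * (3*d) = -3*A^3 - 3*A^-1
  A^-1 * (3) = 3*A^-1
  A^-3 * (d) = -A^-1 - A^-5
Summing the groups: <K> = A^7 - A^3 - A^-5

Answer: A^7 - A^3 - A^-5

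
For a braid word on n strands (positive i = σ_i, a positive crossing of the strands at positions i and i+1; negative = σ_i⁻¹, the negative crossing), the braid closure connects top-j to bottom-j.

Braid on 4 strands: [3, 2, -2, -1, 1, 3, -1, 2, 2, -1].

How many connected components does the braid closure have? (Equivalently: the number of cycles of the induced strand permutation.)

Track the strand permutation on 4 strands, starting from identity.
  step 1: s3 swaps positions 3,4 -> [1 2 4 3]
  step 2: s2 swaps positions 2,3 -> [1 4 2 3]
  step 3: s2^-1 swaps positions 2,3 -> [1 2 4 3]
  step 4: s1^-1 swaps positions 1,2 -> [2 1 4 3]
  step 5: s1 swaps positions 1,2 -> [1 2 4 3]
  step 6: s3 swaps positions 3,4 -> [1 2 3 4]
  step 7: s1^-1 swaps positions 1,2 -> [2 1 3 4]
  step 8: s2 swaps positions 2,3 -> [2 3 1 4]
  step 9: s2 swaps positions 2,3 -> [2 1 3 4]
  step 10: s1^-1 swaps positions 1,2 -> [1 2 3 4]
Final permutation (position -> original strand): [1 2 3 4]
Closure components = cycle count of this permutation = 4.

Answer: 4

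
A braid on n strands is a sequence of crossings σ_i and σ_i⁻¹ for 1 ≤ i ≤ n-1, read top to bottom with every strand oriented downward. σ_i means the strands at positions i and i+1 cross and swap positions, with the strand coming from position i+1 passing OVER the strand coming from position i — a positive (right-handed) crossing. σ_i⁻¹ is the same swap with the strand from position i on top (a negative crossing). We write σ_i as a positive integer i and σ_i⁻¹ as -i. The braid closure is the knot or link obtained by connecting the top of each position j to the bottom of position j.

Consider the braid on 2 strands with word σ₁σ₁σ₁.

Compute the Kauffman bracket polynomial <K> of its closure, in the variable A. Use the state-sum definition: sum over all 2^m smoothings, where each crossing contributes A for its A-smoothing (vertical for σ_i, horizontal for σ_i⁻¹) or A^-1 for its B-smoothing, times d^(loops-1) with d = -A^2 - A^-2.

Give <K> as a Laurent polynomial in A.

-A^5 - A^-3 + A^-7

Derivation:
Braid: s1 s1 s1 on 2 strands, 3 crossings.
Writhe w = (#positive) - (#negative) = 3 - 0 = 3.
State-sum expansion of <K>. There are 2^3 = 8 states.
Smooth each crossing (0=||, 1=⌣⌢); contribution A^(Σ sign_k(1-2s_k)) * d^(L-1).
  state 000: A-exp=+3, loops=2, term = A^3 * d^1
  state 001: A-exp=+1, loops=1, term = A^1 * d^0
  state 010: A-exp=+1, loops=1, term = A^1 * d^0
  state 011: A-exp=-1, loops=2, term = A^-1 * d^1
  state 100: A-exp=+1, loops=1, term = A^1 * d^0
  state 101: A-exp=-1, loops=2, term = A^-1 * d^1
  state 110: A-exp=-1, loops=2, term = A^-1 * d^1
  state 111: A-exp=-3, loops=3, term = A^-3 * d^2
Collect the terms by A-exponent (count of states per loop number):
Powers of d = -A^2 - A^-2: d^2 = A^4 + 2 + A^-4.
  A^3 * (d) = -A^5 - A
  A^1 * (3) = 3*A
  A^-1 * (3*d) = -3*A - 3*A^-3
  A^-3 * (d^2) = A + 2*A^-3 + A^-7
Summing the groups: <K> = -A^5 - A^-3 + A^-7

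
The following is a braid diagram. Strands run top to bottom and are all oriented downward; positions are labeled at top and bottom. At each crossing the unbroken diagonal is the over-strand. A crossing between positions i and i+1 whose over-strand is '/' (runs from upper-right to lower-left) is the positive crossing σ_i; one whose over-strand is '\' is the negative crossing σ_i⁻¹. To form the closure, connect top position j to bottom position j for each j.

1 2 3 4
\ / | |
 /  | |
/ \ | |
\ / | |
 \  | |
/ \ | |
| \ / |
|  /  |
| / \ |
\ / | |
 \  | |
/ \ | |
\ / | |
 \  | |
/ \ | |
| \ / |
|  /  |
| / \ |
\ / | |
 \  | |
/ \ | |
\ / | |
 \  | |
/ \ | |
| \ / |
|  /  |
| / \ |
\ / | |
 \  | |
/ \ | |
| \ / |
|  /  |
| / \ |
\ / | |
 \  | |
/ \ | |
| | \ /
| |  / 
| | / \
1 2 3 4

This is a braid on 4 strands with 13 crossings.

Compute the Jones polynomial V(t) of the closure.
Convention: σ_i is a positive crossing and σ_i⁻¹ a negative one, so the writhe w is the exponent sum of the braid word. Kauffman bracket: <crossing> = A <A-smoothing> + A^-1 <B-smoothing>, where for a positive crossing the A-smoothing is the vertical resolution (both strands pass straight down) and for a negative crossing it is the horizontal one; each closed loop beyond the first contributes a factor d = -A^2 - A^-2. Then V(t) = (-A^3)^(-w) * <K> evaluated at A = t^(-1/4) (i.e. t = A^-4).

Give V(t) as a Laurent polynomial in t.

t^3 - 4*t^2 + 8*t - 11 + 15*t^-1 - 16*t^-2 + 15*t^-3 - 12*t^-4 + 8*t^-5 - 4*t^-6 + t^-7

Derivation:
Reading the diagram top to bottom ('/'-over between positions i,i+1 = s_i, '\'-over = s_i^-1): braid word = s1 s1^-1 s2 s1^-1 s1^-1 s2 s1^-1 s1^-1 s2 s1^-1 s2 s1^-1 s3.
The presented braid s1 s1^-1 s2 s1^-1 s1^-1 s2 s1^-1 s1^-1 s2 s1^-1 s2 s1^-1 s3 on 4 strands reduces by inverse Markov moves (closure unchanged at each step):
  Destabilize: the word has the form β·s3 where s3 occurs only as the final letter (β ∈ B_3); drop it and the last strand → 3 strands.
  Deconjugate: the word is γ·β·γ⁻¹ with γ = s1 (prefix) and γ⁻¹ = s1^-1 (suffix); strip both.
Reduced to β = s1^-1 s2 s1^-1 s1^-1 s2 s1^-1 s1^-1 s2 s1^-1 s2 on 3 strands, 10 crossings.
Compute on β:
Braid: s1^-1 s2 s1^-1 s1^-1 s2 s1^-1 s1^-1 s2 s1^-1 s2 on 3 strands, 10 crossings.
Writhe w = (#positive) - (#negative) = 4 - 6 = -2.
State-sum expansion of <K>. There are 2^10 = 1024 states.
Each crossing splits two ways (0=vertical, 1=horizontal). The state's weight is A^(#A-smoothings - #B-smoothings) * d^(loops - 1).
Tabulate the states by total A-exponent and number of loops L (A-exp: L × count):
  A^10: L=7 ×1
  A^8: L=6 ×10
  A^6: L=5 ×45
  A^4: L=4 ×118, L=6 ×2
  A^2: L=3 ×193, L=5 ×17
  A^0: L=2 ×192, L=4 ×59, L=6 ×1
  A^-2: L=1 ×95, L=3 ×108, L=5 ×7
  A^-4: L=2 ×95, L=4 ×25
  A^-6: L=3 ×43, L=5 ×2
  A^-8: L=4 ×10
  A^-10: L=5 ×1
Each group contributes A^e * Σ count * d^(L-1):
Powers of d = -A^2 - A^-2: d^2 = A^4 + 2 + A^-4; d^3 = -A^6 - 3*A^2 - 3*A^-2 - A^-6; d^4 = A^8 + 4*A^4 + 6 + 4*A^-4 + A^-8; d^5 = -A^10 - 5*A^6 - 10*A^2 - 10*A^-2 - 5*A^-6 - A^-10; d^6 = A^12 + 6*A^8 + 15*A^4 + 20 + 15*A^-4 + 6*A^-8 + A^-12.
  A^10 * (d^6) = A^22 + 6*A^18 + 15*A^14 + 20*A^10 + 15*A^6 + 6*A^2 + A^-2
  A^8 * (10*d^5) = -10*A^18 - 50*A^14 - 100*A^10 - 100*A^6 - 50*A^2 - 10*A^-2
  A^6 * (45*d^4) = 45*A^14 + 180*A^10 + 270*A^6 + 180*A^2 + 45*A^-2
  A^4 * (118*d^3 + 2*d^5) = -2*A^14 - 128*A^10 - 374*A^6 - 374*A^2 - 128*A^-2 - 2*A^-6
  A^2 * (193*d^2 + 17*d^4) = 17*A^10 + 261*A^6 + 488*A^2 + 261*A^-2 + 17*A^-6
  A^0 * (192*d + 59*d^3 + d^5) = -A^10 - 64*A^6 - 379*A^2 - 379*A^-2 - 64*A^-6 - A^-10
  A^-2 * (95 + 108*d^2 + 7*d^4) = 7*A^6 + 136*A^2 + 353*A^-2 + 136*A^-6 + 7*A^-10
  A^-4 * (95*d + 25*d^3) = -25*A^2 - 170*A^-2 - 170*A^-6 - 25*A^-10
  A^-6 * (43*d^2 + 2*d^4) = 2*A^2 + 51*A^-2 + 98*A^-6 + 51*A^-10 + 2*A^-14
  A^-8 * (10*d^3) = -10*A^-2 - 30*A^-6 - 30*A^-10 - 10*A^-14
  A^-10 * (d^4) = A^-2 + 4*A^-6 + 6*A^-10 + 4*A^-14 + A^-18
Summing the groups: <K> = A^22 - 4*A^18 + 8*A^14 - 12*A^10 + 15*A^6 - 16*A^2 + 15*A^-2 - 11*A^-6 + 8*A^-10 - 4*A^-14 + A^-18
Normalise by the writhe: (-A^3)^(-w) = (-A^3)^(2) = A^6, so f(A) = A^6 * <K> = A^28 - 4*A^24 + 8*A^20 - 12*A^16 + 15*A^12 - 16*A^8 + 15*A^4 - 11 + 8*A^-4 - 4*A^-8 + A^-12.
Substitute A = t^(-1/4), i.e. A^e → t^(-e/4): V(t) = t^3 - 4*t^2 + 8*t - 11 + 15*t^-1 - 16*t^-2 + 15*t^-3 - 12*t^-4 + 8*t^-5 - 4*t^-6 + t^-7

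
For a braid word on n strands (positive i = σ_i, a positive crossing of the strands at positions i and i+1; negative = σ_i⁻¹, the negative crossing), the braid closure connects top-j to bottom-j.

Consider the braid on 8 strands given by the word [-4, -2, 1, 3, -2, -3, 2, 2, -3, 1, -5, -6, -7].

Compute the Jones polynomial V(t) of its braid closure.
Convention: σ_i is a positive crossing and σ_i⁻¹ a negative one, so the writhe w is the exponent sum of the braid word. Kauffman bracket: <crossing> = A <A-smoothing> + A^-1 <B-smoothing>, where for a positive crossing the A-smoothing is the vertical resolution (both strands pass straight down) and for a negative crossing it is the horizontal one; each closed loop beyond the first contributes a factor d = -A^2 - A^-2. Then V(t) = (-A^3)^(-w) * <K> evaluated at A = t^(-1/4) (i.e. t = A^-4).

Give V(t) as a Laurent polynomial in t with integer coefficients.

The presented braid s4^-1 s2^-1 s1 s3 s2^-1 s3^-1 s2 s2 s3^-1 s1 s5^-1 s6^-1 s7^-1 on 8 strands reduces by inverse Markov moves (closure unchanged at each step):
  Destabilize: the word has the form β·s7^-1 where s7^-1 occurs only as the final letter (β ∈ B_7); drop it and the last strand → 7 strands.
  Destabilize: the word has the form β·s6^-1 where s6^-1 occurs only as the final letter (β ∈ B_6); drop it and the last strand → 6 strands.
  Destabilize: the word has the form β·s5^-1 where s5^-1 occurs only as the final letter (β ∈ B_5); drop it and the last strand → 5 strands.
Reduced to β = s4^-1 s2^-1 s1 s3 s2^-1 s3^-1 s2 s2 s3^-1 s1 on 5 strands, 10 crossings.
Compute on β:
Braid: s4^-1 s2^-1 s1 s3 s2^-1 s3^-1 s2 s2 s3^-1 s1 on 5 strands, 10 crossings.
Writhe w = (#positive) - (#negative) = 5 - 5 = 0.
Enumerate smoothing states for the bracket polynomial. There are 2^10 = 1024 states.
Smooth each crossing (0=||, 1=⌣⌢); contribution A^(Σ sign_k(1-2s_k)) * d^(L-1).
Tabulate the states by total A-exponent and number of loops L (A-exp: L × count):
  A^10: L=4 ×1
  A^8: L=3 ×9, L=5 ×1
  A^6: L=2 ×27, L=4 ×18
  A^4: L=1 ×28, L=3 ×78, L=5 ×14
  A^2: L=2 ×116, L=4 ×88, L=6 ×6
  A^0: L=1 ×27, L=3 ×178, L=5 ×46, L=7 ×1
  A^-2: L=2 ×78, L=4 ×123, L=6 ×9
  A^-4: L=1 ×6, L=3 ×78, L=5 ×36
  A^-6: L=2 ×11, L=4 ×31, L=6 ×3
  A^-8: L=3 ×6, L=5 ×4
  A^-10: L=4 ×1
Each group contributes A^e * Σ count * d^(L-1):
Powers of d = -A^2 - A^-2: d^2 = A^4 + 2 + A^-4; d^3 = -A^6 - 3*A^2 - 3*A^-2 - A^-6; d^4 = A^8 + 4*A^4 + 6 + 4*A^-4 + A^-8; d^5 = -A^10 - 5*A^6 - 10*A^2 - 10*A^-2 - 5*A^-6 - A^-10; d^6 = A^12 + 6*A^8 + 15*A^4 + 20 + 15*A^-4 + 6*A^-8 + A^-12.
  A^10 * (d^3) = -A^16 - 3*A^12 - 3*A^8 - A^4
  A^8 * (9*d^2 + d^4) = A^16 + 13*A^12 + 24*A^8 + 13*A^4 + 1
  A^6 * (27*d + 18*d^3) = -18*A^12 - 81*A^8 - 81*A^4 - 18
  A^4 * (28 + 78*d^2 + 14*d^4) = 14*A^12 + 134*A^8 + 268*A^4 + 134 + 14*A^-4
  A^2 * (116*d + 88*d^3 + 6*d^5) = -6*A^12 - 118*A^8 - 440*A^4 - 440 - 118*A^-4 - 6*A^-8
  A^0 * (27 + 178*d^2 + 46*d^4 + d^6) = A^12 + 52*A^8 + 377*A^4 + 679 + 377*A^-4 + 52*A^-8 + A^-12
  A^-2 * (78*d + 123*d^3 + 9*d^5) = -9*A^8 - 168*A^4 - 537 - 537*A^-4 - 168*A^-8 - 9*A^-12
  A^-4 * (6 + 78*d^2 + 36*d^4) = 36*A^4 + 222 + 378*A^-4 + 222*A^-8 + 36*A^-12
  A^-6 * (11*d + 31*d^3 + 3*d^5) = -3*A^4 - 46 - 134*A^-4 - 134*A^-8 - 46*A^-12 - 3*A^-16
  A^-8 * (6*d^2 + 4*d^4) = 4 + 22*A^-4 + 36*A^-8 + 22*A^-12 + 4*A^-16
  A^-10 * (d^3) = -A^-4 - 3*A^-8 - 3*A^-12 - A^-16
Summing the groups: <K> = A^12 - A^8 + A^4 - 1 + A^-4 - A^-8 + A^-12
Normalise by the writhe: (-A^3)^(-w) = (-A^3)^(0) = 1, so f(A) = 1 * <K> = A^12 - A^8 + A^4 - 1 + A^-4 - A^-8 + A^-12.
Substitute A = t^(-1/4), i.e. A^e → t^(-e/4): V(t) = t^3 - t^2 + t - 1 + t^-1 - t^-2 + t^-3

Answer: t^3 - t^2 + t - 1 + t^-1 - t^-2 + t^-3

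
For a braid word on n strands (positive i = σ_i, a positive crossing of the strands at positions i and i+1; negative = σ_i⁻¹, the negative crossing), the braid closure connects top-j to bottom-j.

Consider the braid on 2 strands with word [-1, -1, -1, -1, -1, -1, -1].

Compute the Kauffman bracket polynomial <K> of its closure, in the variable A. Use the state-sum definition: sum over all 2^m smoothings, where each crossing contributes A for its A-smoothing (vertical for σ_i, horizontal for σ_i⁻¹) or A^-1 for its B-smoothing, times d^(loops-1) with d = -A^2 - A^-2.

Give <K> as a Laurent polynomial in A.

Braid: s1^-1 s1^-1 s1^-1 s1^-1 s1^-1 s1^-1 s1^-1 on 2 strands, 7 crossings.
Writhe w = (#positive) - (#negative) = 0 - 7 = -7.
Computing the Kauffman bracket via state sum. There are 2^7 = 128 states.
Smooth each crossing (0=||, 1=⌣⌢); contribution A^(Σ sign_k(1-2s_k)) * d^(L-1).
Tabulate the states by total A-exponent and number of loops L (A-exp: L × count):
  A^7: L=7 ×1
  A^5: L=6 ×7
  A^3: L=5 ×21
  A^1: L=4 ×35
  A^-1: L=3 ×35
  A^-3: L=2 ×21
  A^-5: L=1 ×7
  A^-7: L=2 ×1
Each group contributes A^e * Σ count * d^(L-1):
Powers of d = -A^2 - A^-2: d^2 = A^4 + 2 + A^-4; d^3 = -A^6 - 3*A^2 - 3*A^-2 - A^-6; d^4 = A^8 + 4*A^4 + 6 + 4*A^-4 + A^-8; d^5 = -A^10 - 5*A^6 - 10*A^2 - 10*A^-2 - 5*A^-6 - A^-10; d^6 = A^12 + 6*A^8 + 15*A^4 + 20 + 15*A^-4 + 6*A^-8 + A^-12.
  A^7 * (d^6) = A^19 + 6*A^15 + 15*A^11 + 20*A^7 + 15*A^3 + 6*A^-1 + A^-5
  A^5 * (7*d^5) = -7*A^15 - 35*A^11 - 70*A^7 - 70*A^3 - 35*A^-1 - 7*A^-5
  A^3 * (21*d^4) = 21*A^11 + 84*A^7 + 126*A^3 + 84*A^-1 + 21*A^-5
  A^1 * (35*d^3) = -35*A^7 - 105*A^3 - 105*A^-1 - 35*A^-5
  A^-1 * (35*d^2) = 35*A^3 + 70*A^-1 + 35*A^-5
  A^-3 * (21*d) = -21*A^-1 - 21*A^-5
  A^-5 * (7) = 7*A^-5
  A^-7 * (d) = -A^-5 - A^-9
Summing the groups: <K> = A^19 - A^15 + A^11 - A^7 + A^3 - A^-1 - A^-9

Answer: A^19 - A^15 + A^11 - A^7 + A^3 - A^-1 - A^-9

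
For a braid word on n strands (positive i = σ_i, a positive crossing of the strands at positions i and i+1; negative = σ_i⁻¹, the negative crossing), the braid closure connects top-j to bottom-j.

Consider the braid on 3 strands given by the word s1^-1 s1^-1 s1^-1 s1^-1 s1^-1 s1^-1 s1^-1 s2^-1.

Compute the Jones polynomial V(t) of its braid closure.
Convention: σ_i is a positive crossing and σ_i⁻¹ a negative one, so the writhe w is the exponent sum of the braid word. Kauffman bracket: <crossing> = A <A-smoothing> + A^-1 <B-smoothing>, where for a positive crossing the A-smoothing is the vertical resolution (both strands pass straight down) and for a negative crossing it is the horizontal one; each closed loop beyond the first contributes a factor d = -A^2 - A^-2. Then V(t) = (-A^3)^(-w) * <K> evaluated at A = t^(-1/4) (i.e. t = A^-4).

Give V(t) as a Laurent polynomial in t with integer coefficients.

The presented braid s1^-1 s1^-1 s1^-1 s1^-1 s1^-1 s1^-1 s1^-1 s2^-1 on 3 strands reduces by inverse Markov moves (closure unchanged at each step):
  Destabilize: the word has the form β·s2^-1 where s2^-1 occurs only as the final letter (β ∈ B_2); drop it and the last strand → 2 strands.
Reduced to β = s1^-1 s1^-1 s1^-1 s1^-1 s1^-1 s1^-1 s1^-1 on 2 strands, 7 crossings.
Compute on β:
Braid: s1^-1 s1^-1 s1^-1 s1^-1 s1^-1 s1^-1 s1^-1 on 2 strands, 7 crossings.
Writhe w = (#positive) - (#negative) = 0 - 7 = -7.
Enumerate smoothing states for the bracket polynomial. There are 2^7 = 128 states.
Each crossing splits two ways (0=vertical, 1=horizontal). The state's weight is A^(#A-smoothings - #B-smoothings) * d^(loops - 1).
Tabulate the states by total A-exponent and number of loops L (A-exp: L × count):
  A^7: L=7 ×1
  A^5: L=6 ×7
  A^3: L=5 ×21
  A^1: L=4 ×35
  A^-1: L=3 ×35
  A^-3: L=2 ×21
  A^-5: L=1 ×7
  A^-7: L=2 ×1
Each group contributes A^e * Σ count * d^(L-1):
Powers of d = -A^2 - A^-2: d^2 = A^4 + 2 + A^-4; d^3 = -A^6 - 3*A^2 - 3*A^-2 - A^-6; d^4 = A^8 + 4*A^4 + 6 + 4*A^-4 + A^-8; d^5 = -A^10 - 5*A^6 - 10*A^2 - 10*A^-2 - 5*A^-6 - A^-10; d^6 = A^12 + 6*A^8 + 15*A^4 + 20 + 15*A^-4 + 6*A^-8 + A^-12.
  A^7 * (d^6) = A^19 + 6*A^15 + 15*A^11 + 20*A^7 + 15*A^3 + 6*A^-1 + A^-5
  A^5 * (7*d^5) = -7*A^15 - 35*A^11 - 70*A^7 - 70*A^3 - 35*A^-1 - 7*A^-5
  A^3 * (21*d^4) = 21*A^11 + 84*A^7 + 126*A^3 + 84*A^-1 + 21*A^-5
  A^1 * (35*d^3) = -35*A^7 - 105*A^3 - 105*A^-1 - 35*A^-5
  A^-1 * (35*d^2) = 35*A^3 + 70*A^-1 + 35*A^-5
  A^-3 * (21*d) = -21*A^-1 - 21*A^-5
  A^-5 * (7) = 7*A^-5
  A^-7 * (d) = -A^-5 - A^-9
Summing the groups: <K> = A^19 - A^15 + A^11 - A^7 + A^3 - A^-1 - A^-9
Normalise by the writhe: (-A^3)^(-w) = (-A^3)^(7) = -A^21, so f(A) = -A^21 * <K> = -A^40 + A^36 - A^32 + A^28 - A^24 + A^20 + A^12.
Substitute A = t^(-1/4), i.e. A^e → t^(-e/4): V(t) = t^-3 + t^-5 - t^-6 + t^-7 - t^-8 + t^-9 - t^-10

Answer: t^-3 + t^-5 - t^-6 + t^-7 - t^-8 + t^-9 - t^-10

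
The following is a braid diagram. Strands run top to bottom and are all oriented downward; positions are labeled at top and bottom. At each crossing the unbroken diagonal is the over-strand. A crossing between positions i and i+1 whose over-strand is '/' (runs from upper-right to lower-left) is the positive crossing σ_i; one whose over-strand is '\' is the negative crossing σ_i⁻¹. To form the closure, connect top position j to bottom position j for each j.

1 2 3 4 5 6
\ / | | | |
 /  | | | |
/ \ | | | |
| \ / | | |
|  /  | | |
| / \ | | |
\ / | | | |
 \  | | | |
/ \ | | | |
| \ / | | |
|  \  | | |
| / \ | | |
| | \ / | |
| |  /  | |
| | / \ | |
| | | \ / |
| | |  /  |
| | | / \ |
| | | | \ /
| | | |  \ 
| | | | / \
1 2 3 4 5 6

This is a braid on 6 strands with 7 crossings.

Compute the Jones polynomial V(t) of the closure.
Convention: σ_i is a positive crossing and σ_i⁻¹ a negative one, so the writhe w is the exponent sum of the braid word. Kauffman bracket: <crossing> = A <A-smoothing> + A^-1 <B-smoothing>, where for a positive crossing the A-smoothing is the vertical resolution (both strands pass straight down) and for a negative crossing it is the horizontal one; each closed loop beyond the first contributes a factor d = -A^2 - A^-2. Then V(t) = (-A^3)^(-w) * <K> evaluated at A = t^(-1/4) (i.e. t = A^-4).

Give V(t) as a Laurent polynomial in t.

1

Derivation:
Reading the diagram top to bottom ('/'-over between positions i,i+1 = s_i, '\'-over = s_i^-1): braid word = s1 s2 s1^-1 s2^-1 s3 s4 s5^-1.
The presented braid s1 s2 s1^-1 s2^-1 s3 s4 s5^-1 on 6 strands reduces by inverse Markov moves (closure unchanged at each step):
  Destabilize: the word has the form β·s5^-1 where s5^-1 occurs only as the final letter (β ∈ B_5); drop it and the last strand → 5 strands.
  Destabilize: the word has the form β·s4 where s4 occurs only as the final letter (β ∈ B_4); drop it and the last strand → 4 strands.
  Destabilize: the word has the form β·s3 where s3 occurs only as the final letter (β ∈ B_3); drop it and the last strand → 3 strands.
Reduced to β = s1 s2 s1^-1 s2^-1 on 3 strands, 4 crossings.
Compute on β:
Braid: s1 s2 s1^-1 s2^-1 on 3 strands, 4 crossings.
Writhe w = (#positive) - (#negative) = 2 - 2 = 0.
Computing the Kauffman bracket via state sum. There are 2^4 = 16 states.
Smooth each crossing (0=||, 1=⌣⌢); contribution A^(Σ sign_k(1-2s_k)) * d^(L-1).
  state 0000: A-exp=+0, loops=3, term = A^0 * d^2
  state 0001: A-exp=+2, loops=2, term = A^2 * d^1
  state 0010: A-exp=+2, loops=2, term = A^2 * d^1
  state 0011: A-exp=+4, loops=1, term = A^4 * d^0
  state 0100: A-exp=-2, loops=2, term = A^-2 * d^1
  state 0101: A-exp=+0, loops=3, term = A^0 * d^2
  state 0110: A-exp=+0, loops=1, term = A^0 * d^0
  state 0111: A-exp=+2, loops=2, term = A^2 * d^1
  state 1000: A-exp=-2, loops=2, term = A^-2 * d^1
  state 1001: A-exp=+0, loops=1, term = A^0 * d^0
  state 1010: A-exp=+0, loops=3, term = A^0 * d^2
  state 1011: A-exp=+2, loops=2, term = A^2 * d^1
  state 1100: A-exp=-4, loops=1, term = A^-4 * d^0
  state 1101: A-exp=-2, loops=2, term = A^-2 * d^1
  state 1110: A-exp=-2, loops=2, term = A^-2 * d^1
  state 1111: A-exp=+0, loops=1, term = A^0 * d^0
Collect the terms by A-exponent (count of states per loop number):
Powers of d = -A^2 - A^-2: d^2 = A^4 + 2 + A^-4.
  A^4 * (1) = A^4
  A^2 * (4*d) = -4*A^4 - 4
  A^0 * (3 + 3*d^2) = 3*A^4 + 9 + 3*A^-4
  A^-2 * (4*d) = -4 - 4*A^-4
  A^-4 * (1) = A^-4
Summing the groups: <K> = 1
Normalise by the writhe: (-A^3)^(-w) = (-A^3)^(0) = 1, so f(A) = 1 * <K> = 1.
Substitute A = t^(-1/4), i.e. A^e → t^(-e/4): V(t) = 1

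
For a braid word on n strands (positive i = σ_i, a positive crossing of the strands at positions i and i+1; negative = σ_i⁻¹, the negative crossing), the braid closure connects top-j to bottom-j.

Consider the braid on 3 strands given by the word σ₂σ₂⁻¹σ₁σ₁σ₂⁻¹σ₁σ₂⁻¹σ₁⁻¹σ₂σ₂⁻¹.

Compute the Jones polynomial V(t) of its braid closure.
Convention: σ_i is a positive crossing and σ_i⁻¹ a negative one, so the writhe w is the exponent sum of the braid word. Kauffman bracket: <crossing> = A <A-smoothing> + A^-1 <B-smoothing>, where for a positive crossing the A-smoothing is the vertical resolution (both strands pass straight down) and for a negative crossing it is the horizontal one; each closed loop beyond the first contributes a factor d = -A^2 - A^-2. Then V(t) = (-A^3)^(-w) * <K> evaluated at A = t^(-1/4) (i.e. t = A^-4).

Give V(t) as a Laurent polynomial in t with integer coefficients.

The presented braid s2 s2^-1 s1 s1 s2^-1 s1 s2^-1 s1^-1 s2 s2^-1 on 3 strands reduces by inverse Markov moves (closure unchanged at each step):
  Deconjugate: the word is γ·β·γ⁻¹ with γ = s2 (prefix) and γ⁻¹ = s2^-1 (suffix); strip both.
  Deconjugate: the word is γ·β·γ⁻¹ with γ = s2^-1 (prefix) and γ⁻¹ = s2 (suffix); strip both.
  Deconjugate: the word is γ·β·γ⁻¹ with γ = s1 (prefix) and γ⁻¹ = s1^-1 (suffix); strip both.
Reduced to β = s1 s2^-1 s1 s2^-1 on 3 strands, 4 crossings.
Compute on β:
Braid: s1 s2^-1 s1 s2^-1 on 3 strands, 4 crossings.
Writhe w = (#positive) - (#negative) = 2 - 2 = 0.
Computing the Kauffman bracket via state sum. There are 2^4 = 16 states.
Each crossing splits two ways (0=vertical, 1=horizontal). The state's weight is A^(#A-smoothings - #B-smoothings) * d^(loops - 1).
  state 0000: A-exp=+0, loops=3, term = A^0 * d^2
  state 0001: A-exp=+2, loops=2, term = A^2 * d^1
  state 0010: A-exp=-2, loops=2, term = A^-2 * d^1
  state 0011: A-exp=+0, loops=1, term = A^0 * d^0
  state 0100: A-exp=+2, loops=2, term = A^2 * d^1
  state 0101: A-exp=+4, loops=3, term = A^4 * d^2
  state 0110: A-exp=+0, loops=1, term = A^0 * d^0
  state 0111: A-exp=+2, loops=2, term = A^2 * d^1
  state 1000: A-exp=-2, loops=2, term = A^-2 * d^1
  state 1001: A-exp=+0, loops=1, term = A^0 * d^0
  state 1010: A-exp=-4, loops=3, term = A^-4 * d^2
  state 1011: A-exp=-2, loops=2, term = A^-2 * d^1
  state 1100: A-exp=+0, loops=1, term = A^0 * d^0
  state 1101: A-exp=+2, loops=2, term = A^2 * d^1
  state 1110: A-exp=-2, loops=2, term = A^-2 * d^1
  state 1111: A-exp=+0, loops=1, term = A^0 * d^0
Collect the terms by A-exponent (count of states per loop number):
Powers of d = -A^2 - A^-2: d^2 = A^4 + 2 + A^-4.
  A^4 * (d^2) = A^8 + 2*A^4 + 1
  A^2 * (4*d) = -4*A^4 - 4
  A^0 * (5 + d^2) = A^4 + 7 + A^-4
  A^-2 * (4*d) = -4 - 4*A^-4
  A^-4 * (d^2) = 1 + 2*A^-4 + A^-8
Summing the groups: <K> = A^8 - A^4 + 1 - A^-4 + A^-8
Normalise by the writhe: (-A^3)^(-w) = (-A^3)^(0) = 1, so f(A) = 1 * <K> = A^8 - A^4 + 1 - A^-4 + A^-8.
Substitute A = t^(-1/4), i.e. A^e → t^(-e/4): V(t) = t^2 - t + 1 - t^-1 + t^-2

Answer: t^2 - t + 1 - t^-1 + t^-2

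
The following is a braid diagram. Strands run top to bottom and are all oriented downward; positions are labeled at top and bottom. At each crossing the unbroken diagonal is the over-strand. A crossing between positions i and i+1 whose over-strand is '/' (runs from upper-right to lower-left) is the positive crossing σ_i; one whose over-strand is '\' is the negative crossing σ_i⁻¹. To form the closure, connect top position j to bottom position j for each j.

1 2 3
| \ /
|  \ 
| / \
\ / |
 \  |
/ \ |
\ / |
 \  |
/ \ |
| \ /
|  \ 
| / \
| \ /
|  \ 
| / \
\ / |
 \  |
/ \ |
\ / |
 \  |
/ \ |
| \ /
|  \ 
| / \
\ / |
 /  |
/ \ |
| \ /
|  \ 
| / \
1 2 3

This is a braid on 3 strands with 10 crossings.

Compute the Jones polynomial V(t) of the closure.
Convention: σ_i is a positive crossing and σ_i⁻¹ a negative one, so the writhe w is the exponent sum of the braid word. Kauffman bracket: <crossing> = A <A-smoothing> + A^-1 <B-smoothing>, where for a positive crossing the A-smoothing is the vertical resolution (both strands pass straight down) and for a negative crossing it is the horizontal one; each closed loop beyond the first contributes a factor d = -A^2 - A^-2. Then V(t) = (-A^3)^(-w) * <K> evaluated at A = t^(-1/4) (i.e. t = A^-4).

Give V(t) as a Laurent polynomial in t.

Reading the diagram top to bottom ('/'-over between positions i,i+1 = s_i, '\'-over = s_i^-1): braid word = s2^-1 s1^-1 s1^-1 s2^-1 s2^-1 s1^-1 s1^-1 s2^-1 s1 s2^-1.
Braid: s2^-1 s1^-1 s1^-1 s2^-1 s2^-1 s1^-1 s1^-1 s2^-1 s1 s2^-1 on 3 strands, 10 crossings.
Writhe w = (#positive) - (#negative) = 1 - 9 = -8.
Computing the Kauffman bracket via state sum. There are 2^10 = 1024 states.
For each crossing: s=0 is the vertical smoothing, s=1 horizontal. Crossing k contributes A^(sign_k * (1 - 2*s_k)); loop factor d = -A^2 - A^-2.
Tabulate the states by total A-exponent and number of loops L (A-exp: L × count):
  A^10: L=6 ×1
  A^8: L=5 ×10
  A^6: L=4 ×41, L=6 ×4
  A^4: L=3 ×86, L=5 ×34
  A^2: L=2 ×92, L=4 ×114, L=6 ×4
  A^0: L=1 ×40, L=3 ×185, L=5 ×27
  A^-2: L=2 ×142, L=4 ×67, L=6 ×1
  A^-4: L=1 ×40, L=3 ×76, L=5 ×4
  A^-6: L=2 ×39, L=4 ×6
  A^-8: L=1 ×5, L=3 ×5
  A^-10: L=2 ×1
Each group contributes A^e * Σ count * d^(L-1):
Powers of d = -A^2 - A^-2: d^2 = A^4 + 2 + A^-4; d^3 = -A^6 - 3*A^2 - 3*A^-2 - A^-6; d^4 = A^8 + 4*A^4 + 6 + 4*A^-4 + A^-8; d^5 = -A^10 - 5*A^6 - 10*A^2 - 10*A^-2 - 5*A^-6 - A^-10.
  A^10 * (d^5) = -A^20 - 5*A^16 - 10*A^12 - 10*A^8 - 5*A^4 - 1
  A^8 * (10*d^4) = 10*A^16 + 40*A^12 + 60*A^8 + 40*A^4 + 10
  A^6 * (41*d^3 + 4*d^5) = -4*A^16 - 61*A^12 - 163*A^8 - 163*A^4 - 61 - 4*A^-4
  A^4 * (86*d^2 + 34*d^4) = 34*A^12 + 222*A^8 + 376*A^4 + 222 + 34*A^-4
  A^2 * (92*d + 114*d^3 + 4*d^5) = -4*A^12 - 134*A^8 - 474*A^4 - 474 - 134*A^-4 - 4*A^-8
  A^0 * (40 + 185*d^2 + 27*d^4) = 27*A^8 + 293*A^4 + 572 + 293*A^-4 + 27*A^-8
  A^-2 * (142*d + 67*d^3 + d^5) = -A^8 - 72*A^4 - 353 - 353*A^-4 - 72*A^-8 - A^-12
  A^-4 * (40 + 76*d^2 + 4*d^4) = 4*A^4 + 92 + 216*A^-4 + 92*A^-8 + 4*A^-12
  A^-6 * (39*d + 6*d^3) = -6 - 57*A^-4 - 57*A^-8 - 6*A^-12
  A^-8 * (5 + 5*d^2) = 5*A^-4 + 15*A^-8 + 5*A^-12
  A^-10 * (d) = -A^-8 - A^-12
Summing the groups: <K> = -A^20 + A^16 - A^12 + A^8 - A^4 + 1 + A^-12
Normalise by the writhe: (-A^3)^(-w) = (-A^3)^(8) = A^24, so f(A) = A^24 * <K> = -A^44 + A^40 - A^36 + A^32 - A^28 + A^24 + A^12.
Substitute A = t^(-1/4), i.e. A^e → t^(-e/4): V(t) = t^-3 + t^-6 - t^-7 + t^-8 - t^-9 + t^-10 - t^-11

Answer: t^-3 + t^-6 - t^-7 + t^-8 - t^-9 + t^-10 - t^-11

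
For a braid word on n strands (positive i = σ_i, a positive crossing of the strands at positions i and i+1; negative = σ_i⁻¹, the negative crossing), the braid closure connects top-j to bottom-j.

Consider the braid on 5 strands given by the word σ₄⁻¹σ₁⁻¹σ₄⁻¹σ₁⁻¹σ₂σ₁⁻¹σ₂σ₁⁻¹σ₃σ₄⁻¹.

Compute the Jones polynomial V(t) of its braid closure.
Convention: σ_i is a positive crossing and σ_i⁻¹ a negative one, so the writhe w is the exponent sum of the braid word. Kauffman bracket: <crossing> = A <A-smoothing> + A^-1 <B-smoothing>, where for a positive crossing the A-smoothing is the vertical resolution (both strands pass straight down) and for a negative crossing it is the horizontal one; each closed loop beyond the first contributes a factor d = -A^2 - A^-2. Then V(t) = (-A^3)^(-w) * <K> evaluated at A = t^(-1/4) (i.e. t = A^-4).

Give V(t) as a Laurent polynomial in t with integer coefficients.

Braid: s4^-1 s1^-1 s4^-1 s1^-1 s2 s1^-1 s2 s1^-1 s3 s4^-1 on 5 strands, 10 crossings.
Writhe w = (#positive) - (#negative) = 3 - 7 = -4.
State-sum expansion of <K>. There are 2^10 = 1024 states.
Smooth each crossing (0=||, 1=⌣⌢); contribution A^(Σ sign_k(1-2s_k)) * d^(L-1).
Tabulate the states by total A-exponent and number of loops L (A-exp: L × count):
  A^10: L=8 ×1
  A^8: L=7 ×10
  A^6: L=6 ×45
  A^4: L=5 ×118, L=7 ×2
  A^2: L=4 ×195, L=6 ×15
  A^0: L=3 ×203, L=5 ×49
  A^-2: L=2 ×123, L=4 ×85, L=6 ×2
  A^-4: L=1 ×33, L=3 ×78, L=5 ×9
  A^-6: L=2 ×29, L=4 ×16
  A^-8: L=3 ×9, L=5 ×1
  A^-10: L=4 ×1
Each group contributes A^e * Σ count * d^(L-1):
Powers of d = -A^2 - A^-2: d^2 = A^4 + 2 + A^-4; d^3 = -A^6 - 3*A^2 - 3*A^-2 - A^-6; d^4 = A^8 + 4*A^4 + 6 + 4*A^-4 + A^-8; d^5 = -A^10 - 5*A^6 - 10*A^2 - 10*A^-2 - 5*A^-6 - A^-10; d^6 = A^12 + 6*A^8 + 15*A^4 + 20 + 15*A^-4 + 6*A^-8 + A^-12; d^7 = -A^14 - 7*A^10 - 21*A^6 - 35*A^2 - 35*A^-2 - 21*A^-6 - 7*A^-10 - A^-14.
  A^10 * (d^7) = -A^24 - 7*A^20 - 21*A^16 - 35*A^12 - 35*A^8 - 21*A^4 - 7 - A^-4
  A^8 * (10*d^6) = 10*A^20 + 60*A^16 + 150*A^12 + 200*A^8 + 150*A^4 + 60 + 10*A^-4
  A^6 * (45*d^5) = -45*A^16 - 225*A^12 - 450*A^8 - 450*A^4 - 225 - 45*A^-4
  A^4 * (118*d^4 + 2*d^6) = 2*A^16 + 130*A^12 + 502*A^8 + 748*A^4 + 502 + 130*A^-4 + 2*A^-8
  A^2 * (195*d^3 + 15*d^5) = -15*A^12 - 270*A^8 - 735*A^4 - 735 - 270*A^-4 - 15*A^-8
  A^0 * (203*d^2 + 49*d^4) = 49*A^8 + 399*A^4 + 700 + 399*A^-4 + 49*A^-8
  A^-2 * (123*d + 85*d^3 + 2*d^5) = -2*A^8 - 95*A^4 - 398 - 398*A^-4 - 95*A^-8 - 2*A^-12
  A^-4 * (33 + 78*d^2 + 9*d^4) = 9*A^4 + 114 + 243*A^-4 + 114*A^-8 + 9*A^-12
  A^-6 * (29*d + 16*d^3) = -16 - 77*A^-4 - 77*A^-8 - 16*A^-12
  A^-8 * (9*d^2 + d^4) = 1 + 13*A^-4 + 24*A^-8 + 13*A^-12 + A^-16
  A^-10 * (d^3) = -A^-4 - 3*A^-8 - 3*A^-12 - A^-16
Summing the groups: <K> = -A^24 + 3*A^20 - 4*A^16 + 5*A^12 - 6*A^8 + 5*A^4 - 4 + 3*A^-4 - A^-8 + A^-12
Normalise by the writhe: (-A^3)^(-w) = (-A^3)^(4) = A^12, so f(A) = A^12 * <K> = -A^36 + 3*A^32 - 4*A^28 + 5*A^24 - 6*A^20 + 5*A^16 - 4*A^12 + 3*A^8 - A^4 + 1.
Substitute A = t^(-1/4), i.e. A^e → t^(-e/4): V(t) = 1 - t^-1 + 3*t^-2 - 4*t^-3 + 5*t^-4 - 6*t^-5 + 5*t^-6 - 4*t^-7 + 3*t^-8 - t^-9

Answer: 1 - t^-1 + 3*t^-2 - 4*t^-3 + 5*t^-4 - 6*t^-5 + 5*t^-6 - 4*t^-7 + 3*t^-8 - t^-9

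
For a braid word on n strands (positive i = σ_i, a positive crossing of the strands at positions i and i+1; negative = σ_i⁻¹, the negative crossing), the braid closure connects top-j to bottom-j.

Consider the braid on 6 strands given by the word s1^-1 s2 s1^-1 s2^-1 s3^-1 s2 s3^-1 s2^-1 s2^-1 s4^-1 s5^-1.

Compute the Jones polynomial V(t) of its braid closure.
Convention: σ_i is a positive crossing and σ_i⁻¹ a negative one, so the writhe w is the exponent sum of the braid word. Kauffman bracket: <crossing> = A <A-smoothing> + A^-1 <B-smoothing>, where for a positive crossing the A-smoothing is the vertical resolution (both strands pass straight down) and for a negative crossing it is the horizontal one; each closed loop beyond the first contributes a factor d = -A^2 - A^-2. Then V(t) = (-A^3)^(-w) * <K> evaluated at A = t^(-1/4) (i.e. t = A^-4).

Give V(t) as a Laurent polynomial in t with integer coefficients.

t^-1 - 2*t^-2 + 3*t^-3 - 2*t^-4 + 3*t^-5 - 2*t^-6 + t^-7 - t^-8

Derivation:
The presented braid s1^-1 s2 s1^-1 s2^-1 s3^-1 s2 s3^-1 s2^-1 s2^-1 s4^-1 s5^-1 on 6 strands reduces by inverse Markov moves (closure unchanged at each step):
  Destabilize: the word has the form β·s5^-1 where s5^-1 occurs only as the final letter (β ∈ B_5); drop it and the last strand → 5 strands.
  Destabilize: the word has the form β·s4^-1 where s4^-1 occurs only as the final letter (β ∈ B_4); drop it and the last strand → 4 strands.
Reduced to β = s1^-1 s2 s1^-1 s2^-1 s3^-1 s2 s3^-1 s2^-1 s2^-1 on 4 strands, 9 crossings.
Compute on β:
Braid: s1^-1 s2 s1^-1 s2^-1 s3^-1 s2 s3^-1 s2^-1 s2^-1 on 4 strands, 9 crossings.
Writhe w = (#positive) - (#negative) = 2 - 7 = -5.
Computing the Kauffman bracket via state sum. There are 2^9 = 512 states.
For each crossing: s=0 is the vertical smoothing, s=1 horizontal. Crossing k contributes A^(sign_k * (1 - 2*s_k)); loop factor d = -A^2 - A^-2.
Tabulate the states by total A-exponent and number of loops L (A-exp: L × count):
  A^9: L=5 ×1
  A^7: L=4 ×9
  A^5: L=3 ×30, L=5 ×6
  A^3: L=2 ×45, L=4 ×37, L=6 ×2
  A^1: L=1 ×27, L=3 ×78, L=5 ×21
  A^-1: L=2 ×67, L=4 ×53, L=6 ×6
  A^-3: L=1 ×12, L=3 ×53, L=5 ×18, L=7 ×1
  A^-5: L=2 ×14, L=4 ×19, L=6 ×3
  A^-7: L=3 ×6, L=5 ×3
  A^-9: L=4 ×1
Each group contributes A^e * Σ count * d^(L-1):
Powers of d = -A^2 - A^-2: d^2 = A^4 + 2 + A^-4; d^3 = -A^6 - 3*A^2 - 3*A^-2 - A^-6; d^4 = A^8 + 4*A^4 + 6 + 4*A^-4 + A^-8; d^5 = -A^10 - 5*A^6 - 10*A^2 - 10*A^-2 - 5*A^-6 - A^-10; d^6 = A^12 + 6*A^8 + 15*A^4 + 20 + 15*A^-4 + 6*A^-8 + A^-12.
  A^9 * (d^4) = A^17 + 4*A^13 + 6*A^9 + 4*A^5 + A
  A^7 * (9*d^3) = -9*A^13 - 27*A^9 - 27*A^5 - 9*A
  A^5 * (30*d^2 + 6*d^4) = 6*A^13 + 54*A^9 + 96*A^5 + 54*A + 6*A^-3
  A^3 * (45*d + 37*d^3 + 2*d^5) = -2*A^13 - 47*A^9 - 176*A^5 - 176*A - 47*A^-3 - 2*A^-7
  A^1 * (27 + 78*d^2 + 21*d^4) = 21*A^9 + 162*A^5 + 309*A + 162*A^-3 + 21*A^-7
  A^-1 * (67*d + 53*d^3 + 6*d^5) = -6*A^9 - 83*A^5 - 286*A - 286*A^-3 - 83*A^-7 - 6*A^-11
  A^-3 * (12 + 53*d^2 + 18*d^4 + d^6) = A^9 + 24*A^5 + 140*A + 246*A^-3 + 140*A^-7 + 24*A^-11 + A^-15
  A^-5 * (14*d + 19*d^3 + 3*d^5) = -3*A^5 - 34*A - 101*A^-3 - 101*A^-7 - 34*A^-11 - 3*A^-15
  A^-7 * (6*d^2 + 3*d^4) = 3*A + 18*A^-3 + 30*A^-7 + 18*A^-11 + 3*A^-15
  A^-9 * (d^3) = -A^-3 - 3*A^-7 - 3*A^-11 - A^-15
Summing the groups: <K> = A^17 - A^13 + 2*A^9 - 3*A^5 + 2*A - 3*A^-3 + 2*A^-7 - A^-11
Normalise by the writhe: (-A^3)^(-w) = (-A^3)^(5) = -A^15, so f(A) = -A^15 * <K> = -A^32 + A^28 - 2*A^24 + 3*A^20 - 2*A^16 + 3*A^12 - 2*A^8 + A^4.
Substitute A = t^(-1/4), i.e. A^e → t^(-e/4): V(t) = t^-1 - 2*t^-2 + 3*t^-3 - 2*t^-4 + 3*t^-5 - 2*t^-6 + t^-7 - t^-8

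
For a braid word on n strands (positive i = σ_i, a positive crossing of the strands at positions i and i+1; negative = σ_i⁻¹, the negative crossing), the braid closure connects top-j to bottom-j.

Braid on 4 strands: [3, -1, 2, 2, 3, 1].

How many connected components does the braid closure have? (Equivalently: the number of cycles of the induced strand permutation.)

4

Derivation:
Track the strand permutation on 4 strands, starting from identity.
  step 1: s3 swaps positions 3,4 -> [1 2 4 3]
  step 2: s1^-1 swaps positions 1,2 -> [2 1 4 3]
  step 3: s2 swaps positions 2,3 -> [2 4 1 3]
  step 4: s2 swaps positions 2,3 -> [2 1 4 3]
  step 5: s3 swaps positions 3,4 -> [2 1 3 4]
  step 6: s1 swaps positions 1,2 -> [1 2 3 4]
Final permutation (position -> original strand): [1 2 3 4]
Closure components = cycle count of this permutation = 4.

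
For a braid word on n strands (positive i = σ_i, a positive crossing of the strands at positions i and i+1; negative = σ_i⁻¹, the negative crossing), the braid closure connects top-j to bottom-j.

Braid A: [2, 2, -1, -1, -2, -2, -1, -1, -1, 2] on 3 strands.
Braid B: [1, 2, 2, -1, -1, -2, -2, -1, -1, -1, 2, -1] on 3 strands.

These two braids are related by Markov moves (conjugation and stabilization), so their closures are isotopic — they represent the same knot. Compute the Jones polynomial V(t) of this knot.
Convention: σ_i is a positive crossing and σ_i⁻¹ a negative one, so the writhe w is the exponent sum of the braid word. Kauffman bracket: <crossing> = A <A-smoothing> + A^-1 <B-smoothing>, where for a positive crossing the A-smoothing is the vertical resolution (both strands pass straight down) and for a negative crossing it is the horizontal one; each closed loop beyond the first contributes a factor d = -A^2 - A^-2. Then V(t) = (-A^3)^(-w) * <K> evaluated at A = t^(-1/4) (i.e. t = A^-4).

-1 + 3*t^-1 - 4*t^-2 + 6*t^-3 - 5*t^-4 + 5*t^-5 - 4*t^-6 + 2*t^-7 - t^-8

Derivation:
Markov-equivalent braids have isotopic closures, hence identical knot invariants. Strip the Markov moves from each word to reach a common short braid β, then compute V(t) once on β.
Braid A: s2 s2 s1^-1 s1^-1 s2^-1 s2^-1 s1^-1 s1^-1 s1^-1 s2 on 3 strands has no conjugating prefix/suffix or stabilization to strip; take β = s2 s2 s1^-1 s1^-1 s2^-1 s2^-1 s1^-1 s1^-1 s1^-1 s2.
Braid B: s1 s2 s2 s1^-1 s1^-1 s2^-1 s2^-1 s1^-1 s1^-1 s1^-1 s2 s1^-1 on 3 strands reduces by inverse Markov moves (closure unchanged at each step):
  Deconjugate: the word is γ·β·γ⁻¹ with γ = s1 (prefix) and γ⁻¹ = s1^-1 (suffix); strip both.
Reduced to β = s2 s2 s1^-1 s1^-1 s2^-1 s2^-1 s1^-1 s1^-1 s1^-1 s2 on 3 strands, 10 crossings.
Both give the same β = s2 s2 s1^-1 s1^-1 s2^-1 s2^-1 s1^-1 s1^-1 s1^-1 s2 on 3 strands, so one state sum suffices:
Braid: s2 s2 s1^-1 s1^-1 s2^-1 s2^-1 s1^-1 s1^-1 s1^-1 s2 on 3 strands, 10 crossings.
Writhe w = (#positive) - (#negative) = 3 - 7 = -4.
Enumerate smoothing states for the bracket polynomial. There are 2^10 = 1024 states.
Each crossing splits two ways (0=vertical, 1=horizontal). The state's weight is A^(#A-smoothings - #B-smoothings) * d^(loops - 1).
Tabulate the states by total A-exponent and number of loops L (A-exp: L × count):
  A^10: L=6 ×1
  A^8: L=5 ×10
  A^6: L=4 ×41, L=6 ×4
  A^4: L=3 ×87, L=5 ×32, L=7 ×1
  A^2: L=2 ×97, L=4 ×100, L=6 ×13
  A^0: L=1 ×46, L=3 ×152, L=5 ×52, L=7 ×2
  A^-2: L=2 ×103, L=4 ×96, L=6 ×11
  A^-4: L=1 ×15, L=3 ×79, L=5 ×26
  A^-6: L=2 ×18, L=4 ×26, L=6 ×1
  A^-8: L=3 ×8, L=5 ×2
  A^-10: L=4 ×1
Each group contributes A^e * Σ count * d^(L-1):
Powers of d = -A^2 - A^-2: d^2 = A^4 + 2 + A^-4; d^3 = -A^6 - 3*A^2 - 3*A^-2 - A^-6; d^4 = A^8 + 4*A^4 + 6 + 4*A^-4 + A^-8; d^5 = -A^10 - 5*A^6 - 10*A^2 - 10*A^-2 - 5*A^-6 - A^-10; d^6 = A^12 + 6*A^8 + 15*A^4 + 20 + 15*A^-4 + 6*A^-8 + A^-12.
  A^10 * (d^5) = -A^20 - 5*A^16 - 10*A^12 - 10*A^8 - 5*A^4 - 1
  A^8 * (10*d^4) = 10*A^16 + 40*A^12 + 60*A^8 + 40*A^4 + 10
  A^6 * (41*d^3 + 4*d^5) = -4*A^16 - 61*A^12 - 163*A^8 - 163*A^4 - 61 - 4*A^-4
  A^4 * (87*d^2 + 32*d^4 + d^6) = A^16 + 38*A^12 + 230*A^8 + 386*A^4 + 230 + 38*A^-4 + A^-8
  A^2 * (97*d + 100*d^3 + 13*d^5) = -13*A^12 - 165*A^8 - 527*A^4 - 527 - 165*A^-4 - 13*A^-8
  A^0 * (46 + 152*d^2 + 52*d^4 + 2*d^6) = 2*A^12 + 64*A^8 + 390*A^4 + 702 + 390*A^-4 + 64*A^-8 + 2*A^-12
  A^-2 * (103*d + 96*d^3 + 11*d^5) = -11*A^8 - 151*A^4 - 501 - 501*A^-4 - 151*A^-8 - 11*A^-12
  A^-4 * (15 + 79*d^2 + 26*d^4) = 26*A^4 + 183 + 329*A^-4 + 183*A^-8 + 26*A^-12
  A^-6 * (18*d + 26*d^3 + d^5) = -A^4 - 31 - 106*A^-4 - 106*A^-8 - 31*A^-12 - A^-16
  A^-8 * (8*d^2 + 2*d^4) = 2 + 16*A^-4 + 28*A^-8 + 16*A^-12 + 2*A^-16
  A^-10 * (d^3) = -A^-4 - 3*A^-8 - 3*A^-12 - A^-16
Summing the groups: <K> = -A^20 + 2*A^16 - 4*A^12 + 5*A^8 - 5*A^4 + 6 - 4*A^-4 + 3*A^-8 - A^-12
Normalise by the writhe: (-A^3)^(-w) = (-A^3)^(4) = A^12, so f(A) = A^12 * <K> = -A^32 + 2*A^28 - 4*A^24 + 5*A^20 - 5*A^16 + 6*A^12 - 4*A^8 + 3*A^4 - 1.
Substitute A = t^(-1/4), i.e. A^e → t^(-e/4): V(t) = -1 + 3*t^-1 - 4*t^-2 + 6*t^-3 - 5*t^-4 + 5*t^-5 - 4*t^-6 + 2*t^-7 - t^-8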